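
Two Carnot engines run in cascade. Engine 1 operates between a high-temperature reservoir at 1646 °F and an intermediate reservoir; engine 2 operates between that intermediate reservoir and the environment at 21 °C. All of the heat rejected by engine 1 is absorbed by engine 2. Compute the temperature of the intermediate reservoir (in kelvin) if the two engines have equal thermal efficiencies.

T_m ≈ 586.6 K

T_H = 1646 °F → (1646 − 32) × 5/9 = 896.67 °C = 1169.82 K.
T_C = 21 °C → 21 + 273.15 = 294.15 K.
Equal efficiencies require 1 − T_m/T_H = 1 − T_C/T_m, i.e. T_m/T_H = T_C/T_m, so T_m = √(T_H·T_C) = √(1169.82 × 294.15) = 586.6 K.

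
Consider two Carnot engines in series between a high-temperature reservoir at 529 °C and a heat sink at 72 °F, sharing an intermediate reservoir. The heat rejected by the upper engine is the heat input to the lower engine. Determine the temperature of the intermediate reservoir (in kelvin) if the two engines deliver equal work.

T_H = 529 °C → 529 + 273.15 = 802.15 K.
T_C = 72 °F → (72 − 32) × 5/9 = 22.22 °C = 295.37 K.
For reversible stages Q_m = Q_H·(T_m/T_H). Setting W₁ = Q_H(1 − T_m/T_H) equal to W₂ = Q_m(1 − T_C/T_m) = Q_H·(T_m − T_C)/T_H gives T_H − T_m = T_m − T_C, so T_m = (T_H + T_C)/2 = (802.15 + 295.37)/2 = 549 K.

T_m ≈ 549 K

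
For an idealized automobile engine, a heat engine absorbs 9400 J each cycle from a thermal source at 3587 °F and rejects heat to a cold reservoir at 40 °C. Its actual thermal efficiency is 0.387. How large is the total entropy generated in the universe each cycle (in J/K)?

ΔS_univ ≈ 14.2 J/K

T_H = 3587 °F → (3587 − 32) × 5/9 = 1975.00 °C = 2248.15 K.
T_C = 40 °C → 40 + 273.15 = 313.15 K.
W = η·Q_H = 0.387 × 9400 = 3638 J, so Q_C = Q_H − W = 5762 J.
The hot reservoir loses entropy Q_H/T_H = 9400/2248.15 = 4.181 J/K; the cold reservoir gains Q_C/T_C = 5762/313.15 = 18.40 J/K.
ΔS_univ = −Q_H/T_H + Q_C/T_C = 14.2 J/K (> 0, since η = 0.387 < η_Carnot = 0.861).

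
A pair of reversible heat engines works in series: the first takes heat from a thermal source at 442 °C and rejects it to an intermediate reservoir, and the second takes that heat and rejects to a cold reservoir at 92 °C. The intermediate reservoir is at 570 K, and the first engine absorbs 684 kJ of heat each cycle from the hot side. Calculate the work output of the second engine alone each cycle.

W₂ ≈ 196 kJ

T_H = 442 °C → 442 + 273.15 = 715.15 K.
T_C = 92 °C → 92 + 273.15 = 365.15 K.
Heat entering the second stage: Q_m = Q_H·(T_m/T_H) = 684 × 570.00/715.15 = 545 kJ.
Second-stage efficiency η₂ = 1 − T_C/T_m = 1 − 365.15/570.00 = 0.3594, so W₂ = η₂·Q_m = 196 kJ.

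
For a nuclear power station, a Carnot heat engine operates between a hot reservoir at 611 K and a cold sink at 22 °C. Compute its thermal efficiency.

η ≈ 0.517

T_C = 22 °C → 22 + 273.15 = 295.15 K.
For a reversible engine, η = 1 − T_C/T_H = 1 − 295.15/611.00 = 0.517.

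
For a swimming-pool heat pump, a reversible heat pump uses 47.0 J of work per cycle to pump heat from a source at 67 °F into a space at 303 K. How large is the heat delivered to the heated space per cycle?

Q_H ≈ 1370 J

T_C = 67 °F → (67 − 32) × 5/9 = 19.44 °C = 292.59 K.
Reversible heating COP: COP_HP = T_H/(T_H − T_C) = 303.00/10.41 = 29.1191.
Q_H = COP_HP · W = 29.1191 × 47.0 = 1370 J.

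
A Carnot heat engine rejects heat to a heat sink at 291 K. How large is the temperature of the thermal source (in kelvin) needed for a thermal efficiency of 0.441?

T_H ≈ 520.6 K

From η = 1 − T_C/T_H, solving for T_H gives T_H = T_C/(1 − η) = 291.00/(1 − 0.441) = 520.6 K.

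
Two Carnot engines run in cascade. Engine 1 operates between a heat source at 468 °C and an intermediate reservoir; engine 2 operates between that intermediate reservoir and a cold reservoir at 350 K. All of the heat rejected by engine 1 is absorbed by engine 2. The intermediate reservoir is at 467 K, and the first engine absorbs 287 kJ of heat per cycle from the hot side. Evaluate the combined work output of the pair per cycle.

W_total ≈ 151 kJ

T_H = 468 °C → 468 + 273.15 = 741.15 K.
Two reversible stages in series are equivalent to a single Carnot engine between T_H and T_C, so η_total = 1 − T_C/T_H = 1 − 350.00/741.15 = 0.5278.
W_total = η_total · Q_H = 0.5278 × 287 = 151 kJ.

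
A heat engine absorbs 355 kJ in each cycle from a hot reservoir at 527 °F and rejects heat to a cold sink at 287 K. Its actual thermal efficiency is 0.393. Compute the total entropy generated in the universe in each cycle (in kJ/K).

ΔS_univ ≈ 0.103 kJ/K

T_H = 527 °F → (527 − 32) × 5/9 = 275.00 °C = 548.15 K.
W = η·Q_H = 0.393 × 355 = 139.5 kJ, so Q_C = Q_H − W = 215.5 kJ.
The hot reservoir loses entropy Q_H/T_H = 355/548.15 = 0.6476 kJ/K; the cold reservoir gains Q_C/T_C = 215.5/287.00 = 0.7508 kJ/K.
ΔS_univ = −Q_H/T_H + Q_C/T_C = 0.103 kJ/K (> 0, since η = 0.393 < η_Carnot = 0.476).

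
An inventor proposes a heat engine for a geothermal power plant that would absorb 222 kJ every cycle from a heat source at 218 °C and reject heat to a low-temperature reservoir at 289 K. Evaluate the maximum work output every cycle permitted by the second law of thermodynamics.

T_H = 218 °C → 218 + 273.15 = 491.15 K.
By the Carnot theorem, η_max = 1 − T_C/T_H = 1 − 289.00/491.15 = 0.4116.
W_max = η_max · Q_H = 0.4116 × 222 = 91.4 kJ.

W_max ≈ 91.4 kJ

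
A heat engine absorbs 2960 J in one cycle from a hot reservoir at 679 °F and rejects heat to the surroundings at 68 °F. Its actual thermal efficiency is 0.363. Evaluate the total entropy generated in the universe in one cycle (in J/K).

ΔS_univ ≈ 1.75 J/K

T_H = 679 °F → (679 − 32) × 5/9 = 359.44 °C = 632.59 K.
T_C = 68 °F → (68 − 32) × 5/9 = 20.00 °C = 293.15 K.
W = η·Q_H = 0.363 × 2960 = 1074 J, so Q_C = Q_H − W = 1886 J.
Entropy balance on the reservoirs: −Q_H/T_H = -4.679 J/K, +Q_C/T_C = 6.432 J/K.
ΔS_univ = −Q_H/T_H + Q_C/T_C = 1.75 J/K (> 0, since η = 0.363 < η_Carnot = 0.537).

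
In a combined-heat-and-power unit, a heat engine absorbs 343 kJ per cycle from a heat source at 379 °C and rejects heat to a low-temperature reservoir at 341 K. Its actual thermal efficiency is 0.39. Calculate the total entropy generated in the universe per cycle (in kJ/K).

ΔS_univ ≈ 0.0876 kJ/K

T_H = 379 °C → 379 + 273.15 = 652.15 K.
W = η·Q_H = 0.39 × 343 = 133.8 kJ, so Q_C = Q_H − W = 209.2 kJ.
The hot reservoir loses entropy Q_H/T_H = 343/652.15 = 0.5260 kJ/K; the cold reservoir gains Q_C/T_C = 209.2/341.00 = 0.6136 kJ/K.
ΔS_univ = −Q_H/T_H + Q_C/T_C = 0.0876 kJ/K (> 0, since η = 0.39 < η_Carnot = 0.477).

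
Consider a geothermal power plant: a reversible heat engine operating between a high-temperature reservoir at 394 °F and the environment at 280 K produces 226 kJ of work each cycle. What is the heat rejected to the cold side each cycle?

Q_C ≈ 326 kJ

T_H = 394 °F → (394 − 32) × 5/9 = 201.11 °C = 474.26 K.
The Carnot efficiency is η = 1 − T_C/T_H = 1 − 280.00/474.26 = 0.4096.
Since Q_C/Q_H = T_C/T_H and Q_H = W/η, Q_C = W·T_C/(T_H − T_C) = 226 × 280.00/194.26 = 326 kJ.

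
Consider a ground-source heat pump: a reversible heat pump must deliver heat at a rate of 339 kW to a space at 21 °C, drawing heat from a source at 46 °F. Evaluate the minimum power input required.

Ẇ_in ≈ 15.2 kW

T_H = 21 °C → 21 + 273.15 = 294.15 K.
T_C = 46 °F → (46 − 32) × 5/9 = 7.78 °C = 280.93 K.
COP_HP = T_H/(T_H − T_C) = 294.15/13.22 = 22.2466.
W = Q_H/COP_HP = 339/22.2466 = 15.2 kW.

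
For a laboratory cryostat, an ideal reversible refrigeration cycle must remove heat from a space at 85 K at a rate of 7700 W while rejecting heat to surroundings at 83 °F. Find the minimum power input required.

T_H = 83 °F → (83 − 32) × 5/9 = 28.33 °C = 301.48 K.
Carnot COP: COP_R = T_C/(T_H − T_C) = 85.00/216.48 = 0.3926.
W = Q_C/COP_R = 7700/0.3926 = 19610 W.

Ẇ_in ≈ 19610 W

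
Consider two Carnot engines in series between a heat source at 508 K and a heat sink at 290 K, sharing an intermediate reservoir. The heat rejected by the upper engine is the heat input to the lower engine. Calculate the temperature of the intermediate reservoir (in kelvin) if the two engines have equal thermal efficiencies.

T_m ≈ 384 K

Equal efficiencies require 1 − T_m/T_H = 1 − T_C/T_m, i.e. T_m/T_H = T_C/T_m, so T_m = √(T_H·T_C) = √(508.00 × 290.00) = 384 K.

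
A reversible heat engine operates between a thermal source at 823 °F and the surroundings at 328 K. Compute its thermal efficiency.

η ≈ 0.540

T_H = 823 °F → (823 − 32) × 5/9 = 439.44 °C = 712.59 K.
Since the cycle is reversible, η = 1 − T_C/T_H = 1 − 328.00/712.59 = 0.540.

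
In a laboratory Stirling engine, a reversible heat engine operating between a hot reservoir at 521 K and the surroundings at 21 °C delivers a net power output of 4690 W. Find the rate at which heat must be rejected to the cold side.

Q̇_C ≈ 6080 W

T_C = 21 °C → 21 + 273.15 = 294.15 K.
For a reversible engine, η = 1 − T_C/T_H = 1 − 294.15/521.00 = 0.4354.
Since Q_C/Q_H = T_C/T_H and Q_H = W/η, Q_C = W·T_C/(T_H − T_C) = 4690 × 294.15/226.85 = 6080 W.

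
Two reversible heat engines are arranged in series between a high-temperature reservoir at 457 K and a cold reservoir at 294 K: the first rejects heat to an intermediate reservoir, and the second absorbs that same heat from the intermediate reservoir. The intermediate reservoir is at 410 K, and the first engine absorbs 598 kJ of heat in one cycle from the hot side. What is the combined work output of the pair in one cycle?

W_total ≈ 213 kJ

Two reversible stages in series are equivalent to a single Carnot engine between T_H and T_C, so η_total = 1 − T_C/T_H = 1 − 294.00/457.00 = 0.3567.
W_total = η_total · Q_H = 0.3567 × 598 = 213 kJ.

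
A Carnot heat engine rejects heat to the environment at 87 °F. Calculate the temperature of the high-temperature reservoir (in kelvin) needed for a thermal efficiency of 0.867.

T_C = 87 °F → (87 − 32) × 5/9 = 30.56 °C = 303.71 K.
From η = 1 − T_C/T_H, solving for T_H gives T_H = T_C/(1 − η) = 303.71/(1 − 0.867) = 2280 K.

T_H ≈ 2280 K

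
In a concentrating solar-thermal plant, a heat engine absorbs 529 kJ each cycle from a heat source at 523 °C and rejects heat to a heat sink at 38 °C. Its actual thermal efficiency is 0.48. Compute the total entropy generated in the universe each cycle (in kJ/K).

ΔS_univ ≈ 0.2196 kJ/K

T_H = 523 °C → 523 + 273.15 = 796.15 K.
T_C = 38 °C → 38 + 273.15 = 311.15 K.
W = η·Q_H = 0.48 × 529 = 253.9 kJ, so Q_C = Q_H − W = 275.1 kJ.
Reservoir entropy changes: ΔS_H = −Q_H/T_H = −529/796.15 = -0.6644 kJ/K and ΔS_C = +Q_C/T_C = 275.1/311.15 = 0.8841 kJ/K.
ΔS_univ = −Q_H/T_H + Q_C/T_C = 0.2196 kJ/K (> 0, since η = 0.48 < η_Carnot = 0.609).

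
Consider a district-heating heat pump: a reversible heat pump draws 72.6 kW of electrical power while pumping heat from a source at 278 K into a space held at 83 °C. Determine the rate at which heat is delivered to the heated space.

T_H = 83 °C → 83 + 273.15 = 356.15 K.
The Carnot heat-pump COP is COP_HP = T_H/(T_H − T_C) = 356.15/78.15 = 4.5573.
Q_H = COP_HP · W = 4.5573 × 72.6 = 331 kW.

Q̇_H ≈ 331 kW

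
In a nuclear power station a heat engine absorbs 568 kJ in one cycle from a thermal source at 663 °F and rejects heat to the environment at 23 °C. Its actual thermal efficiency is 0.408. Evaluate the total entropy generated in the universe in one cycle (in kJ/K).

ΔS_univ ≈ 0.225 kJ/K

T_H = 663 °F → (663 − 32) × 5/9 = 350.56 °C = 623.71 K.
T_C = 23 °C → 23 + 273.15 = 296.15 K.
W = η·Q_H = 0.408 × 568 = 231.7 kJ, so Q_C = Q_H − W = 336.3 kJ.
Entropy balance on the reservoirs: −Q_H/T_H = -0.9107 kJ/K, +Q_C/T_C = 1.135 kJ/K.
ΔS_univ = −Q_H/T_H + Q_C/T_C = 0.225 kJ/K (> 0, since η = 0.408 < η_Carnot = 0.525).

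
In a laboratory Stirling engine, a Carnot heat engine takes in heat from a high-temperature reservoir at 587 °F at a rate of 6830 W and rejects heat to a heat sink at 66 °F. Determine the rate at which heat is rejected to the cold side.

T_H = 587 °F → (587 − 32) × 5/9 = 308.33 °C = 581.48 K.
T_C = 66 °F → (66 − 32) × 5/9 = 18.89 °C = 292.04 K.
Since the cycle is reversible, η = 1 − T_C/T_H = 1 − 292.04/581.48 = 0.4978.
For a reversible cycle Q_C/Q_H = T_C/T_H, so Q_C = 6830 × 292.04/581.48 = 3430 W.

Q̇_C ≈ 3430 W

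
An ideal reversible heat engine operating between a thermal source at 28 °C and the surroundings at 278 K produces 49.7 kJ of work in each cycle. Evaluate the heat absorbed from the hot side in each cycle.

Q_H ≈ 647 kJ

T_H = 28 °C → 28 + 273.15 = 301.15 K.
The Carnot efficiency is η = 1 − T_C/T_H = 1 − 278.00/301.15 = 0.0769.
Q_H = W/η = 49.7/0.0769 = 647 kJ.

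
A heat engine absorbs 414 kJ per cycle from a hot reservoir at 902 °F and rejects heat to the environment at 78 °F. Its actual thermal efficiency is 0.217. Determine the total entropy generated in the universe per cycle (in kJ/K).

T_H = 902 °F → (902 − 32) × 5/9 = 483.33 °C = 756.48 K.
T_C = 78 °F → (78 − 32) × 5/9 = 25.56 °C = 298.71 K.
W = η·Q_H = 0.217 × 414 = 89.84 kJ, so Q_C = Q_H − W = 324.2 kJ.
Reservoir entropy changes: ΔS_H = −Q_H/T_H = −414/756.48 = -0.5473 kJ/K and ΔS_C = +Q_C/T_C = 324.2/298.71 = 1.085 kJ/K.
ΔS_univ = −Q_H/T_H + Q_C/T_C = 0.538 kJ/K (> 0, since η = 0.217 < η_Carnot = 0.605).

ΔS_univ ≈ 0.538 kJ/K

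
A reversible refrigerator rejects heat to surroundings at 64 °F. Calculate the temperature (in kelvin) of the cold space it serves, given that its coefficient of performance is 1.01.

T_H = 64 °F → (64 − 32) × 5/9 = 17.78 °C = 290.93 K.
COP_R = T_C/(T_H − T_C) ⇒ T_C = T_H·COP_R/(1 + COP_R) = 290.93 × 1.01/(1 + 1.01) = 146.2 K.

T_C ≈ 146.2 K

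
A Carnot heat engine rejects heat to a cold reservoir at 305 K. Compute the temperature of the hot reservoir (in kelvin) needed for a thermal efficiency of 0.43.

T_H ≈ 535 K

From η = 1 − T_C/T_H, solving for T_H gives T_H = T_C/(1 − η) = 305.00/(1 − 0.43) = 535 K.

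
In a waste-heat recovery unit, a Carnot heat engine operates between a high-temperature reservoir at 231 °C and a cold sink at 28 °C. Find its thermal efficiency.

η ≈ 0.403

T_H = 231 °C → 231 + 273.15 = 504.15 K.
T_C = 28 °C → 28 + 273.15 = 301.15 K.
Since the cycle is reversible, η = 1 − T_C/T_H = 1 − 301.15/504.15 = 0.403.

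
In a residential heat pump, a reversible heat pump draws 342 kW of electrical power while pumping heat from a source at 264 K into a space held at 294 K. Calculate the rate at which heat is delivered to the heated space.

For a reversible heat pump, COP_HP = T_H/(T_H − T_C) = 294.00/30.00 = 9.8000.
Q_H = COP_HP · W = 9.8000 × 342 = 3350 kW.

Q̇_H ≈ 3350 kW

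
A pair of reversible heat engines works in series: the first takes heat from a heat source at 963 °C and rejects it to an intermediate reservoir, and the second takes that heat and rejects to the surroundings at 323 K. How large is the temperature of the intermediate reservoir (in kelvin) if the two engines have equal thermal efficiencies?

T_m ≈ 632 K

T_H = 963 °C → 963 + 273.15 = 1236.15 K.
Equal efficiencies require 1 − T_m/T_H = 1 − T_C/T_m, i.e. T_m/T_H = T_C/T_m, so T_m = √(T_H·T_C) = √(1236.15 × 323.00) = 632 K.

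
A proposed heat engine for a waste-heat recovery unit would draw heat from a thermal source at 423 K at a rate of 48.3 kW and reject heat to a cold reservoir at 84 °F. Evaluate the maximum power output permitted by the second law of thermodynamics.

T_C = 84 °F → (84 − 32) × 5/9 = 28.89 °C = 302.04 K.
The second-law ceiling is the Carnot efficiency, η_max = 1 − T_C/T_H = 1 − 302.04/423.00 = 0.2860.
W_max = η_max · Q_H = 0.2860 × 48.3 = 13.8 kW.

Ẇ_max ≈ 13.8 kW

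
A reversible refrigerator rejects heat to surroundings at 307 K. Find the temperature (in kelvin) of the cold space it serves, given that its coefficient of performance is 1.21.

T_C ≈ 168 K

COP_R = T_C/(T_H − T_C) ⇒ T_C = T_H·COP_R/(1 + COP_R) = 307.00 × 1.21/(1 + 1.21) = 168 K.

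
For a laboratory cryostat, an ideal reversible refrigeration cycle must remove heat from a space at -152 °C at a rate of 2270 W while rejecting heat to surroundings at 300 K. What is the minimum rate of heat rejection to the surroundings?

Q̇_H ≈ 5620 W

T_C = -152 °C → -152 + 273.15 = 121.15 K.
For a reversible cycle Q_H/Q_C = T_H/T_C, so Q_H = Q_C·T_H/T_C = 2270 × 300.00/121.15 = 5620 W.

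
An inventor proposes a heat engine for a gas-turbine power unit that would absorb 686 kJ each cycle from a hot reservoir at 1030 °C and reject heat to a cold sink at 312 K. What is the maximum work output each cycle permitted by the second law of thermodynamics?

W_max ≈ 522 kJ

T_H = 1030 °C → 1030 + 273.15 = 1303.15 K.
No engine can exceed the Carnot limit: η_max = 1 − T_C/T_H = 1 − 312.00/1303.15 = 0.7606.
W_max = η_max · Q_H = 0.7606 × 686 = 522 kJ.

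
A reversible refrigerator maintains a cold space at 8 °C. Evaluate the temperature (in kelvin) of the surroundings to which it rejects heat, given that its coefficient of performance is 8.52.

T_C = 8 °C → 8 + 273.15 = 281.15 K.
COP_R = T_C/(T_H − T_C) ⇒ T_H = T_C·(1 + 1/COP_R) = 281.15 × (1 + 1/8.52) = 314 K.

T_H ≈ 314 K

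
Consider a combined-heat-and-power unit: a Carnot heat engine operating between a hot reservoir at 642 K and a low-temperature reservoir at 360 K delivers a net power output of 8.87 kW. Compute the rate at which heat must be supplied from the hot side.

η_rev = 1 − T_C/T_H = 1 − 360.00/642.00 = 0.4393.
Q_H = W/η = 8.87/0.4393 = 20.2 kW.

Q̇_H ≈ 20.2 kW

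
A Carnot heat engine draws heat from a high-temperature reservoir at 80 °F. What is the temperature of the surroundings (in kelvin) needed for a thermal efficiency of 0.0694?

T_H = 80 °F → (80 − 32) × 5/9 = 26.67 °C = 299.82 K.
From η = 1 − T_C/T_H, T_C = T_H·(1 − η) = 299.82 × (1 − 0.0694) = 279 K.

T_C ≈ 279 K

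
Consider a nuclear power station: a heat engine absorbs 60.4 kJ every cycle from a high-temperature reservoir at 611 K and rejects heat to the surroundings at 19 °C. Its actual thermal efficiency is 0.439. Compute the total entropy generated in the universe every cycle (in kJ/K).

T_C = 19 °C → 19 + 273.15 = 292.15 K.
W = η·Q_H = 0.439 × 60.4 = 26.52 kJ, so Q_C = Q_H − W = 33.88 kJ.
The hot reservoir loses entropy Q_H/T_H = 60.4/611.00 = 0.09885 kJ/K; the cold reservoir gains Q_C/T_C = 33.88/292.15 = 0.1160 kJ/K.
ΔS_univ = −Q_H/T_H + Q_C/T_C = 0.0171 kJ/K (> 0, since η = 0.439 < η_Carnot = 0.522).

ΔS_univ ≈ 0.0171 kJ/K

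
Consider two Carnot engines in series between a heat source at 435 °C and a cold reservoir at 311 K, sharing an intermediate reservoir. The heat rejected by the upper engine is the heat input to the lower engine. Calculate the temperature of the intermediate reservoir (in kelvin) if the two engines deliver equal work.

T_H = 435 °C → 435 + 273.15 = 708.15 K.
For reversible stages Q_m = Q_H·(T_m/T_H). Setting W₁ = Q_H(1 − T_m/T_H) equal to W₂ = Q_m(1 − T_C/T_m) = Q_H·(T_m − T_C)/T_H gives T_H − T_m = T_m − T_C, so T_m = (T_H + T_C)/2 = (708.15 + 311.00)/2 = 510 K.

T_m ≈ 510 K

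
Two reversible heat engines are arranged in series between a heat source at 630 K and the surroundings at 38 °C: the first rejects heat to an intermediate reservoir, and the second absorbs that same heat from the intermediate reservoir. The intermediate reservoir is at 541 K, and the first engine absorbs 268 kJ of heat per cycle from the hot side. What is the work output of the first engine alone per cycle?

T_C = 38 °C → 38 + 273.15 = 311.15 K.
First-stage efficiency η₁ = 1 − T_m/T_H = 1 − 541.00/630.00 = 0.1413.
W₁ = η₁·Q_H = 0.1413 × 268 = 37.9 kJ.

W₁ ≈ 37.9 kJ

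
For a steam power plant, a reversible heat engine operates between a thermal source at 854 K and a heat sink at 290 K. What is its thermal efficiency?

For a reversible engine, η = 1 − T_C/T_H = 1 − 290.00/854.00 = 0.660.

η ≈ 0.660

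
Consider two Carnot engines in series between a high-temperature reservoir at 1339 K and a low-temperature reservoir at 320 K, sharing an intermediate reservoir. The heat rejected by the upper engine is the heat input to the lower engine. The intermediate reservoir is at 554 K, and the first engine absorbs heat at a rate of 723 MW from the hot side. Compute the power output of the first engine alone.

First-stage efficiency η₁ = 1 − T_m/T_H = 1 − 554.00/1339.00 = 0.5863.
W₁ = η₁·Q_H = 0.5863 × 723 = 424 MW.

Ẇ₁ ≈ 424 MW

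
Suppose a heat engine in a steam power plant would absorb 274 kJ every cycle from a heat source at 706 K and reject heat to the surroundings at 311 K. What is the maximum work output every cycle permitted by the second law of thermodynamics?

The second-law ceiling is the Carnot efficiency, η_max = 1 − T_C/T_H = 1 − 311.00/706.00 = 0.5595.
W_max = η_max · Q_H = 0.5595 × 274 = 153 kJ.

W_max ≈ 153 kJ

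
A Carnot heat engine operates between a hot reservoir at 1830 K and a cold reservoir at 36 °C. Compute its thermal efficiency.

T_C = 36 °C → 36 + 273.15 = 309.15 K.
The Carnot efficiency is η = 1 − T_C/T_H = 1 − 309.15/1830.00 = 0.831.

η ≈ 0.831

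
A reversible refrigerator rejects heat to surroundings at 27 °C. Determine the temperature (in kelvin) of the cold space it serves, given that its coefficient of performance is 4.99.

T_C ≈ 250 K

T_H = 27 °C → 27 + 273.15 = 300.15 K.
COP_R = T_C/(T_H − T_C) ⇒ T_C = T_H·COP_R/(1 + COP_R) = 300.15 × 4.99/(1 + 4.99) = 250 K.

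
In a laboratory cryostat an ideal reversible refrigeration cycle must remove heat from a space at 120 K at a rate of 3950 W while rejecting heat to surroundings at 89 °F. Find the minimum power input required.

Ẇ_in ≈ 6080 W

T_H = 89 °F → (89 − 32) × 5/9 = 31.67 °C = 304.82 K.
For a reversible refrigerator, COP_R = T_C/(T_H − T_C) = 120.00/184.82 = 0.6493.
W = Q_C/COP_R = 3950/0.6493 = 6080 W.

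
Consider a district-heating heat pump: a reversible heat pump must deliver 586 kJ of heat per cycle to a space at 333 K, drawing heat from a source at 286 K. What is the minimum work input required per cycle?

Reversible heating COP: COP_HP = T_H/(T_H − T_C) = 333.00/47.00 = 7.0851.
W = Q_H/COP_HP = 586/7.0851 = 82.7 kJ.

W_in ≈ 82.7 kJ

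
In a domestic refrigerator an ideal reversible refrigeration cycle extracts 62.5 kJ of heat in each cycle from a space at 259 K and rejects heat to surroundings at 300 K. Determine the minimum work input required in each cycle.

For a reversible refrigerator, COP_R = T_C/(T_H − T_C) = 259.00/41.00 = 6.3171.
W = Q_C/COP_R = 62.5/6.3171 = 9.89 kJ.

W_in ≈ 9.89 kJ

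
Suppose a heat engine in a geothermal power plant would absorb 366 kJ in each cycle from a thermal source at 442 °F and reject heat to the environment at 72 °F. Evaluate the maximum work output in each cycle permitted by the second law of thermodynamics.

W_max ≈ 150 kJ

T_H = 442 °F → (442 − 32) × 5/9 = 227.78 °C = 500.93 K.
T_C = 72 °F → (72 − 32) × 5/9 = 22.22 °C = 295.37 K.
No engine can exceed the Carnot limit: η_max = 1 − T_C/T_H = 1 − 295.37/500.93 = 0.4103.
W_max = η_max · Q_H = 0.4103 × 366 = 150 kJ.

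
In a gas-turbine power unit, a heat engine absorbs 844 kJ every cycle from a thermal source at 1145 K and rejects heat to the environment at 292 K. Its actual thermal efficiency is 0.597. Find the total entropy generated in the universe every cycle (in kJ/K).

ΔS_univ ≈ 0.4277 kJ/K

W = η·Q_H = 0.597 × 844 = 503.9 kJ, so Q_C = Q_H − W = 340.1 kJ.
The hot reservoir loses entropy Q_H/T_H = 844/1145.00 = 0.7371 kJ/K; the cold reservoir gains Q_C/T_C = 340.1/292.00 = 1.165 kJ/K.
ΔS_univ = −Q_H/T_H + Q_C/T_C = 0.4277 kJ/K (> 0, since η = 0.597 < η_Carnot = 0.745).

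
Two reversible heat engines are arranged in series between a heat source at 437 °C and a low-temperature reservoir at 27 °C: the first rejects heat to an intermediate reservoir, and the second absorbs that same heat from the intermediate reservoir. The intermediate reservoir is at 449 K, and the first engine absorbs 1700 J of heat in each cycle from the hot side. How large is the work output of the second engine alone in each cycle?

W₂ ≈ 356 J

T_H = 437 °C → 437 + 273.15 = 710.15 K.
T_C = 27 °C → 27 + 273.15 = 300.15 K.
Heat entering the second stage: Q_m = Q_H·(T_m/T_H) = 1700 × 449.00/710.15 = 1070 J.
Second-stage efficiency η₂ = 1 − T_C/T_m = 1 − 300.15/449.00 = 0.3315, so W₂ = η₂·Q_m = 356 J.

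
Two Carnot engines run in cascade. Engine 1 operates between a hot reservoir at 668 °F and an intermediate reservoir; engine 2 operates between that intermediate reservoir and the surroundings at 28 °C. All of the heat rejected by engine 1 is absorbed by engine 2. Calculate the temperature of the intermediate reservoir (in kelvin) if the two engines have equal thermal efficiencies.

T_H = 668 °F → (668 − 32) × 5/9 = 353.33 °C = 626.48 K.
T_C = 28 °C → 28 + 273.15 = 301.15 K.
Equal efficiencies require 1 − T_m/T_H = 1 − T_C/T_m, i.e. T_m/T_H = T_C/T_m, so T_m = √(T_H·T_C) = √(626.48 × 301.15) = 434.4 K.

T_m ≈ 434.4 K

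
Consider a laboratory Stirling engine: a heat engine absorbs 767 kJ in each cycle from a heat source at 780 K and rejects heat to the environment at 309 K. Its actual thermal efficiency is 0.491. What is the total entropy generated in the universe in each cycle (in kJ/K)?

ΔS_univ ≈ 0.2801 kJ/K

W = η·Q_H = 0.491 × 767 = 376.6 kJ, so Q_C = Q_H − W = 390.4 kJ.
The hot reservoir loses entropy Q_H/T_H = 767/780.00 = 0.9833 kJ/K; the cold reservoir gains Q_C/T_C = 390.4/309.00 = 1.263 kJ/K.
ΔS_univ = −Q_H/T_H + Q_C/T_C = 0.2801 kJ/K (> 0, since η = 0.491 < η_Carnot = 0.604).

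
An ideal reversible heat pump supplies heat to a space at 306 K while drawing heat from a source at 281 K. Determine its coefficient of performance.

COP_HP ≈ 12.24

For a reversible heat pump, COP_HP = T_H/(T_H − T_C) = 306.00/(306.00 − 281.00) = 12.24.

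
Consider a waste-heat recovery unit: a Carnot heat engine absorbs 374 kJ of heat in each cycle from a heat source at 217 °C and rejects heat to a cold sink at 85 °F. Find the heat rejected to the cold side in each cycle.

T_H = 217 °C → 217 + 273.15 = 490.15 K.
T_C = 85 °F → (85 − 32) × 5/9 = 29.44 °C = 302.59 K.
Since the cycle is reversible, η = 1 − T_C/T_H = 1 − 302.59/490.15 = 0.3826.
For a reversible cycle Q_C/Q_H = T_C/T_H, so Q_C = 374 × 302.59/490.15 = 230.9 kJ.

Q_C ≈ 230.9 kJ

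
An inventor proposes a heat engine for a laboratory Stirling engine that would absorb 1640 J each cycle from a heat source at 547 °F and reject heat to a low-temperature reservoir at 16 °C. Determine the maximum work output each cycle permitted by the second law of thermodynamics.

W_max ≈ 792.1 J

T_H = 547 °F → (547 − 32) × 5/9 = 286.11 °C = 559.26 K.
T_C = 16 °C → 16 + 273.15 = 289.15 K.
The upper bound on efficiency is η_max = 1 − T_C/T_H = 1 − 289.15/559.26 = 0.4830.
W_max = η_max · Q_H = 0.4830 × 1640 = 792.1 J.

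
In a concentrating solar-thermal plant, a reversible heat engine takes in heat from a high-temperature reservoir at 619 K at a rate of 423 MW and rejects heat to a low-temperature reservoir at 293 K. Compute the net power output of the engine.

Since the cycle is reversible, η = 1 − T_C/T_H = 1 − 293.00/619.00 = 0.5267.
W = η·Q_H = 0.5267 × 423 = 223 MW.

Ẇ ≈ 223 MW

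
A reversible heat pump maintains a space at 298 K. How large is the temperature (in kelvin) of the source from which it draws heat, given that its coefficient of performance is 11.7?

COP_HP = T_H/(T_H − T_C) ⇒ T_C = T_H·(COP_HP − 1)/COP_HP = 298.00 × (11.7 − 1)/11.7 = 273 K.

T_C ≈ 273 K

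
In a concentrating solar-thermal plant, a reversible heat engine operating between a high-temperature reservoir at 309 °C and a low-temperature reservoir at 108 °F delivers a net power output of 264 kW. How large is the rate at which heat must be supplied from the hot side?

T_H = 309 °C → 309 + 273.15 = 582.15 K.
T_C = 108 °F → (108 − 32) × 5/9 = 42.22 °C = 315.37 K.
Since the cycle is reversible, η = 1 − T_C/T_H = 1 − 315.37/582.15 = 0.4583.
Q_H = W/η = 264/0.4583 = 576 kW.

Q̇_H ≈ 576 kW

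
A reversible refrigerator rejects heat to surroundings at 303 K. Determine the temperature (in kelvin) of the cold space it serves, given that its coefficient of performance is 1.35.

COP_R = T_C/(T_H − T_C) ⇒ T_C = T_H·COP_R/(1 + COP_R) = 303.00 × 1.35/(1 + 1.35) = 174 K.

T_C ≈ 174 K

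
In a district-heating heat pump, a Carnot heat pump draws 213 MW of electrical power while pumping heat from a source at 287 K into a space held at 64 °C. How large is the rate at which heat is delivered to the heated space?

T_H = 64 °C → 64 + 273.15 = 337.15 K.
COP_HP = T_H/(T_H − T_C) = 337.15/50.15 = 6.7228.
Q_H = COP_HP · W = 6.7228 × 213 = 1432 MW.

Q̇_H ≈ 1432 MW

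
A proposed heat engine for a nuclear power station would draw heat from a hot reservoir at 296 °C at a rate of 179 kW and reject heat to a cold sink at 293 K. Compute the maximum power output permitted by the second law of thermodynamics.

Ẇ_max ≈ 86.9 kW

T_H = 296 °C → 296 + 273.15 = 569.15 K.
No engine can exceed the Carnot limit: η_max = 1 − T_C/T_H = 1 − 293.00/569.15 = 0.4852.
W_max = η_max · Q_H = 0.4852 × 179 = 86.9 kW.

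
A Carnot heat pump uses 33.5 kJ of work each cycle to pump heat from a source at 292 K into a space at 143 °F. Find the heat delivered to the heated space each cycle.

Q_H ≈ 262.0 kJ

T_H = 143 °F → (143 − 32) × 5/9 = 61.67 °C = 334.82 K.
Reversible heating COP: COP_HP = T_H/(T_H − T_C) = 334.82/42.82 = 7.8198.
Q_H = COP_HP · W = 7.8198 × 33.5 = 262.0 kJ.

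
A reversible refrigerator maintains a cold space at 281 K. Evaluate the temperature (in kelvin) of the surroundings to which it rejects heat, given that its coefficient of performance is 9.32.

T_H ≈ 311.2 K

COP_R = T_C/(T_H − T_C) ⇒ T_H = T_C·(1 + 1/COP_R) = 281.00 × (1 + 1/9.32) = 311.2 K.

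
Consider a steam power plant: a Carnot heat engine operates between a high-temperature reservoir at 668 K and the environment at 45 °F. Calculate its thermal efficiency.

η ≈ 0.5803

T_C = 45 °F → (45 − 32) × 5/9 = 7.22 °C = 280.37 K.
η_rev = 1 − T_C/T_H = 1 − 280.37/668.00 = 0.5803.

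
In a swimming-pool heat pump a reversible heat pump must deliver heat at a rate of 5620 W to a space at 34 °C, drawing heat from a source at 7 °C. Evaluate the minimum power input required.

T_H = 34 °C → 34 + 273.15 = 307.15 K.
T_C = 7 °C → 7 + 273.15 = 280.15 K.
COP_HP = T_H/(T_H − T_C) = 307.15/27.00 = 11.3759.
W = Q_H/COP_HP = 5620/11.3759 = 494 W.

Ẇ_in ≈ 494 W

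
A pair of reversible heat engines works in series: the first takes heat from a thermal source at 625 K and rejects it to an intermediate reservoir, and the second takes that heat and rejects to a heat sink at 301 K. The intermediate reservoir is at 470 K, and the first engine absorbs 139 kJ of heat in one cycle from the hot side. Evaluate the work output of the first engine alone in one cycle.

W₁ ≈ 34.5 kJ

First-stage efficiency η₁ = 1 − T_m/T_H = 1 − 470.00/625.00 = 0.2480.
W₁ = η₁·Q_H = 0.2480 × 139 = 34.5 kJ.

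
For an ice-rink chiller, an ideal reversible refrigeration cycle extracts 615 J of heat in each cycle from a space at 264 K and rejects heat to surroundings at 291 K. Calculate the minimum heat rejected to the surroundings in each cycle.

For a reversible cycle Q_H/Q_C = T_H/T_C, so Q_H = Q_C·T_H/T_C = 615 × 291.00/264.00 = 678 J.

Q_H ≈ 678 J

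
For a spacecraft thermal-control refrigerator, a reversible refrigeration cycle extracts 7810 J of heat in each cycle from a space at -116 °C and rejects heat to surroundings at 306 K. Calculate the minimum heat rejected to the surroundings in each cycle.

T_C = -116 °C → -116 + 273.15 = 157.15 K.
For a reversible cycle Q_H/Q_C = T_H/T_C, so Q_H = Q_C·T_H/T_C = 7810 × 306.00/157.15 = 15200 J.

Q_H ≈ 15200 J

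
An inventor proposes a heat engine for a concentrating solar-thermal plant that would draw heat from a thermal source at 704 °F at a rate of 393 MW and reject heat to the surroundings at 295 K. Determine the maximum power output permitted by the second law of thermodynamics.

T_H = 704 °F → (704 − 32) × 5/9 = 373.33 °C = 646.48 K.
The second-law ceiling is the Carnot efficiency, η_max = 1 − T_C/T_H = 1 − 295.00/646.48 = 0.5437.
W_max = η_max · Q_H = 0.5437 × 393 = 214 MW.

Ẇ_max ≈ 214 MW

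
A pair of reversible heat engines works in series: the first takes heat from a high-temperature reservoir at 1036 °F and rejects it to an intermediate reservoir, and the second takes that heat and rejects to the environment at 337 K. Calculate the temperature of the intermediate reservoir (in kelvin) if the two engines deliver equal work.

T_m ≈ 584 K

T_H = 1036 °F → (1036 − 32) × 5/9 = 557.78 °C = 830.93 K.
For reversible stages Q_m = Q_H·(T_m/T_H). Setting W₁ = Q_H(1 − T_m/T_H) equal to W₂ = Q_m(1 − T_C/T_m) = Q_H·(T_m − T_C)/T_H gives T_H − T_m = T_m − T_C, so T_m = (T_H + T_C)/2 = (830.93 + 337.00)/2 = 584 K.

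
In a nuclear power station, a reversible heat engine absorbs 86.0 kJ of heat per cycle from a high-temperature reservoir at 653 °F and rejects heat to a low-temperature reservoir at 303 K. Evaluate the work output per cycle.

T_H = 653 °F → (653 − 32) × 5/9 = 345.00 °C = 618.15 K.
Since the cycle is reversible, η = 1 − T_C/T_H = 1 − 303.00/618.15 = 0.5098.
W = η·Q_H = 0.5098 × 86.0 = 43.8 kJ.

W ≈ 43.8 kJ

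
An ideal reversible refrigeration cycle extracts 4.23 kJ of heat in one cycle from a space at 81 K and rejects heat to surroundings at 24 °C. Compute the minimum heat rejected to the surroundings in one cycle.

Q_H ≈ 15.5 kJ

T_H = 24 °C → 24 + 273.15 = 297.15 K.
For a reversible cycle Q_H/Q_C = T_H/T_C, so Q_H = Q_C·T_H/T_C = 4.23 × 297.15/81.00 = 15.5 kJ.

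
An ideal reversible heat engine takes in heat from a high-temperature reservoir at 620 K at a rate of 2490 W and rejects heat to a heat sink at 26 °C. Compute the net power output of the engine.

T_C = 26 °C → 26 + 273.15 = 299.15 K.
Carnot efficiency: η = 1 − T_C/T_H = 1 − 299.15/620.00 = 0.5175.
W = η·Q_H = 0.5175 × 2490 = 1290 W.

Ẇ ≈ 1290 W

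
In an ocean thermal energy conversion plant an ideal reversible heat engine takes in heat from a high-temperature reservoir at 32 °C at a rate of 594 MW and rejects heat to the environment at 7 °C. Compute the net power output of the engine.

Ẇ ≈ 48.7 MW

T_H = 32 °C → 32 + 273.15 = 305.15 K.
T_C = 7 °C → 7 + 273.15 = 280.15 K.
η_rev = 1 − T_C/T_H = 1 − 280.15/305.15 = 0.0819.
W = η·Q_H = 0.0819 × 594 = 48.7 MW.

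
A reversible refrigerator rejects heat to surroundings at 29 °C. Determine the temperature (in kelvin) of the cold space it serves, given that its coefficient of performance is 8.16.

T_C ≈ 269 K

T_H = 29 °C → 29 + 273.15 = 302.15 K.
COP_R = T_C/(T_H − T_C) ⇒ T_C = T_H·COP_R/(1 + COP_R) = 302.15 × 8.16/(1 + 8.16) = 269 K.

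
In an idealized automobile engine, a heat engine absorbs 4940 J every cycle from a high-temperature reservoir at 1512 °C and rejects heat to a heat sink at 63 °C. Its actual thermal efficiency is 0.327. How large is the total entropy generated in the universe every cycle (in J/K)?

T_H = 1512 °C → 1512 + 273.15 = 1785.15 K.
T_C = 63 °C → 63 + 273.15 = 336.15 K.
W = η·Q_H = 0.327 × 4940 = 1615 J, so Q_C = Q_H − W = 3325 J.
Reservoir entropy changes: ΔS_H = −Q_H/T_H = −4940/1785.15 = -2.767 J/K and ΔS_C = +Q_C/T_C = 3325/336.15 = 9.890 J/K.
ΔS_univ = −Q_H/T_H + Q_C/T_C = 7.12 J/K (> 0, since η = 0.327 < η_Carnot = 0.812).

ΔS_univ ≈ 7.12 J/K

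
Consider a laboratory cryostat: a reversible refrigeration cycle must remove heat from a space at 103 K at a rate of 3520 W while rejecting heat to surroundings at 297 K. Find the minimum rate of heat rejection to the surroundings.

Q̇_H ≈ 10100 W

For a reversible cycle Q_H/Q_C = T_H/T_C, so Q_H = Q_C·T_H/T_C = 3520 × 297.00/103.00 = 10100 W.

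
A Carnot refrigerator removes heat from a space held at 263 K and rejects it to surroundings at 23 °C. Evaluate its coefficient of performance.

T_H = 23 °C → 23 + 273.15 = 296.15 K.
The reversible coefficient of performance is COP_R = T_C/(T_H − T_C) = 263.00/(296.15 − 263.00) = 7.93.

COP_R ≈ 7.93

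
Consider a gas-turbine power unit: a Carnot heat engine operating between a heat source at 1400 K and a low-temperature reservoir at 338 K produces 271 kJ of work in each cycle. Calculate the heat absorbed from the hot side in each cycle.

Q_H ≈ 357 kJ

Carnot efficiency: η = 1 − T_C/T_H = 1 − 338.00/1400.00 = 0.7586.
Q_H = W/η = 271/0.7586 = 357 kJ.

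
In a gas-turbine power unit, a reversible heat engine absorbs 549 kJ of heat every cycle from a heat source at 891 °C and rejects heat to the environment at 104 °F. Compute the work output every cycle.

W ≈ 401.3 kJ

T_H = 891 °C → 891 + 273.15 = 1164.15 K.
T_C = 104 °F → (104 − 32) × 5/9 = 40.00 °C = 313.15 K.
η_rev = 1 − T_C/T_H = 1 − 313.15/1164.15 = 0.7310.
W = η·Q_H = 0.7310 × 549 = 401.3 kJ.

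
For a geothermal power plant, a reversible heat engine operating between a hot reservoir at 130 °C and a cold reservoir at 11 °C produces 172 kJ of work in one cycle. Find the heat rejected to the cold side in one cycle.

Q_C ≈ 411 kJ

T_H = 130 °C → 130 + 273.15 = 403.15 K.
T_C = 11 °C → 11 + 273.15 = 284.15 K.
η_rev = 1 − T_C/T_H = 1 − 284.15/403.15 = 0.2952.
Since Q_C/Q_H = T_C/T_H and Q_H = W/η, Q_C = W·T_C/(T_H − T_C) = 172 × 284.15/119.00 = 411 kJ.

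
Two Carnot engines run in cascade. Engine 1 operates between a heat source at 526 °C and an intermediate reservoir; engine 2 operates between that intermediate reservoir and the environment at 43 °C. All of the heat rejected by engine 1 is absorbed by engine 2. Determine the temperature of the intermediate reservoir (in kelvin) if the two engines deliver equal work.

T_H = 526 °C → 526 + 273.15 = 799.15 K.
T_C = 43 °C → 43 + 273.15 = 316.15 K.
For reversible stages Q_m = Q_H·(T_m/T_H). Setting W₁ = Q_H(1 − T_m/T_H) equal to W₂ = Q_m(1 − T_C/T_m) = Q_H·(T_m − T_C)/T_H gives T_H − T_m = T_m − T_C, so T_m = (T_H + T_C)/2 = (799.15 + 316.15)/2 = 558 K.

T_m ≈ 558 K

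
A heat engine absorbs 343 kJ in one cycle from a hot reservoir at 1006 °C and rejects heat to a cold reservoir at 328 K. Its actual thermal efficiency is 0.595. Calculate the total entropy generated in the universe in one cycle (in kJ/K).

ΔS_univ ≈ 0.155 kJ/K

T_H = 1006 °C → 1006 + 273.15 = 1279.15 K.
W = η·Q_H = 0.595 × 343 = 204.1 kJ, so Q_C = Q_H − W = 138.9 kJ.
The hot reservoir loses entropy Q_H/T_H = 343/1279.15 = 0.2681 kJ/K; the cold reservoir gains Q_C/T_C = 138.9/328.00 = 0.4235 kJ/K.
ΔS_univ = −Q_H/T_H + Q_C/T_C = 0.155 kJ/K (> 0, since η = 0.595 < η_Carnot = 0.744).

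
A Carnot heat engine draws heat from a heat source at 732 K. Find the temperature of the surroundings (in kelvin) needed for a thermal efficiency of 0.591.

From η = 1 − T_C/T_H, T_C = T_H·(1 − η) = 732.00 × (1 − 0.591) = 299 K.

T_C ≈ 299 K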